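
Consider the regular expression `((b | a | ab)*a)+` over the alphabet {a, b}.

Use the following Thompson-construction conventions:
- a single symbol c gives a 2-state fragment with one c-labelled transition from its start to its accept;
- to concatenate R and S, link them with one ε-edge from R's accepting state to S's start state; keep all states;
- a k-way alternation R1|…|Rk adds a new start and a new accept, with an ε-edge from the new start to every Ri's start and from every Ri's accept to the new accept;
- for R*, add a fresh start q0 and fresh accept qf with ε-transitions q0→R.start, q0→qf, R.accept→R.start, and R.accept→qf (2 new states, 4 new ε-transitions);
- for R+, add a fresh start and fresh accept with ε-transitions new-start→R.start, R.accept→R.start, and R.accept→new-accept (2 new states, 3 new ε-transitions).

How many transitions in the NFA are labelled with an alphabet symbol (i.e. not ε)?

5

Recursing over subexpressions:
Each of the 5 symbol leaves contributes exactly 1 symbol transition.
  ab — 2 symbol transitions
  b | a | ab — 4 symbol transitions
  (b | a | ab)* — 4 symbol transitions
  (b | a | ab)*a — 5 symbol transitions
  ((b | a | ab)*a)+ — 5 symbol transitions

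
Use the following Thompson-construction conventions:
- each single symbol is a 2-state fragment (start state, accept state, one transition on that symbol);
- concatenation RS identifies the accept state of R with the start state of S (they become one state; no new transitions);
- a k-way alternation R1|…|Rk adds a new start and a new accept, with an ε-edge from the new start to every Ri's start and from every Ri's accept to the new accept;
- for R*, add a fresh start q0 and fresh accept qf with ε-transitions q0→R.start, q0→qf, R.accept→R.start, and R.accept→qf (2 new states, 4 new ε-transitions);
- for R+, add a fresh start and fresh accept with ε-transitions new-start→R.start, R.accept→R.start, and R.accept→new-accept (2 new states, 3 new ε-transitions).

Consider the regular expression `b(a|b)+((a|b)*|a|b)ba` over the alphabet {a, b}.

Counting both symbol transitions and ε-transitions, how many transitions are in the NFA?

30

Building bottom-up:
Each of the 9 symbol leaves contributes 1 transition (1 symbol, 0 ε).
  a|b = 6 transitions (2 symbol, 4 ε)
  (a|b)+ = 9 transitions (2 symbol, 7 ε)
  a|b = 6 transitions (2 symbol, 4 ε)
  (a|b)* = 10 transitions (2 symbol, 8 ε)
  (a|b)*|a|b = 18 transitions (4 symbol, 14 ε)
  b(a|b)+((a|b)*|a|b)ba = 30 transitions (9 symbol, 21 ε)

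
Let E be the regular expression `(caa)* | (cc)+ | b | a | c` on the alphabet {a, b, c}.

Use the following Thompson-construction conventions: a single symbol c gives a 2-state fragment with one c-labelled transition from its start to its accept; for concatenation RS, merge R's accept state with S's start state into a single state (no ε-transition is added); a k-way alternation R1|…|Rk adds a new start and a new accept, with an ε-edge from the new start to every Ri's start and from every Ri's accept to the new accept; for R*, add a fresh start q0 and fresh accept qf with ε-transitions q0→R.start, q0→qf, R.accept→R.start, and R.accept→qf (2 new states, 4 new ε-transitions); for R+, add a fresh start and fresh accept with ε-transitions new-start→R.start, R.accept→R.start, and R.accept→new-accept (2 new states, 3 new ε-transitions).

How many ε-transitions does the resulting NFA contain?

Bottom-up over the parse tree:
Each of the 8 symbol leaves contributes 0 ε-transitions.
  caa = 0 ε-transitions
  (caa)* = 4 ε-transitions
  cc = 0 ε-transitions
  (cc)+ = 3 ε-transitions
  (caa)* | (cc)+ | b | a | c = 17 ε-transitions

17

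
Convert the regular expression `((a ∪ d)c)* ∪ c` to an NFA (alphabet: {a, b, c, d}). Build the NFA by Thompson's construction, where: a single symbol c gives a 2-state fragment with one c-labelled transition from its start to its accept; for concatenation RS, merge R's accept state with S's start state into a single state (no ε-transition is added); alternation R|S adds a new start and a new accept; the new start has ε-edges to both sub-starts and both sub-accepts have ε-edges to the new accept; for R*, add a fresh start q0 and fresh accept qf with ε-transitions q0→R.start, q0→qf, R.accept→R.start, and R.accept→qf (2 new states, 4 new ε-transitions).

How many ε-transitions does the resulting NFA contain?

Recursing over subexpressions:
Each of the 4 symbol leaves contributes 0 ε-transitions.
  a ∪ d — 4 ε-transitions
  (a ∪ d)c — 4 ε-transitions
  ((a ∪ d)c)* — 8 ε-transitions
  ((a ∪ d)c)* ∪ c — 12 ε-transitions

12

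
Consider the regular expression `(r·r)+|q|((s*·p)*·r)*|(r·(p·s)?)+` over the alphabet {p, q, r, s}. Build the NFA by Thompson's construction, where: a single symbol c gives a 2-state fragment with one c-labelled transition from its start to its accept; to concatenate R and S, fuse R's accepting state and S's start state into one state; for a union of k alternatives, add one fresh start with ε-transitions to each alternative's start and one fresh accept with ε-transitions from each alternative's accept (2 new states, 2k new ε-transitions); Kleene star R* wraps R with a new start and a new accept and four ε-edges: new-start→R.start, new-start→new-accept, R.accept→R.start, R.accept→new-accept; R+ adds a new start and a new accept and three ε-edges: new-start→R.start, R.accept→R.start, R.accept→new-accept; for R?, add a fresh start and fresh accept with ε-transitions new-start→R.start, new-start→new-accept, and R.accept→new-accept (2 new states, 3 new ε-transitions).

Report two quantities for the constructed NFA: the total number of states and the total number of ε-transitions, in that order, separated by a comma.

By structural recursion:
Each of the 9 symbol leaves contributes 2 states and 0 ε-transitions.
  r·r : 3 states, 0 ε-transitions
  (r·r)+ : 5 states, 3 ε-transitions
  s* : 4 states, 4 ε-transitions
  s*·p : 5 states, 4 ε-transitions
  (s*·p)* : 7 states, 8 ε-transitions
  (s*·p)*·r : 8 states, 8 ε-transitions
  ((s*·p)*·r)* : 10 states, 12 ε-transitions
  p·s : 3 states, 0 ε-transitions
  (p·s)? : 5 states, 3 ε-transitions
  r·(p·s)? : 6 states, 3 ε-transitions
  (r·(p·s)?)+ : 8 states, 6 ε-transitions
  (r·r)+|q|((s*·p)*·r)*|(r·(p·s)?)+ : 27 states, 29 ε-transitions

27, 29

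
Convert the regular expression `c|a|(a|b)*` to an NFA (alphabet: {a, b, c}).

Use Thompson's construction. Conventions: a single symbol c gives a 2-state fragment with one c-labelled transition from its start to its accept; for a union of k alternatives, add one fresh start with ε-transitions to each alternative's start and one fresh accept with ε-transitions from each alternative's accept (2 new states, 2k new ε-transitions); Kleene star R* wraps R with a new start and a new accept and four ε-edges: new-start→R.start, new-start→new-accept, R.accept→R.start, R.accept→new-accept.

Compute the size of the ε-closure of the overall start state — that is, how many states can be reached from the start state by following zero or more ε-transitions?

9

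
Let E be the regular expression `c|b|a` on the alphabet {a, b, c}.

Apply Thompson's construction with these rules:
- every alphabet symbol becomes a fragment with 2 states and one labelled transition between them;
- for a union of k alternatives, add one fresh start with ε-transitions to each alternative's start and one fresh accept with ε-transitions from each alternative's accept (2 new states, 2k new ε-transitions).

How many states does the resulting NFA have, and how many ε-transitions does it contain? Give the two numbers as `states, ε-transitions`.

Bottom-up over the parse tree:
Each of the 3 symbol leaves contributes 2 states and 0 ε-transitions.
  c|b|a → 8 states, 6 ε-transitions

8, 6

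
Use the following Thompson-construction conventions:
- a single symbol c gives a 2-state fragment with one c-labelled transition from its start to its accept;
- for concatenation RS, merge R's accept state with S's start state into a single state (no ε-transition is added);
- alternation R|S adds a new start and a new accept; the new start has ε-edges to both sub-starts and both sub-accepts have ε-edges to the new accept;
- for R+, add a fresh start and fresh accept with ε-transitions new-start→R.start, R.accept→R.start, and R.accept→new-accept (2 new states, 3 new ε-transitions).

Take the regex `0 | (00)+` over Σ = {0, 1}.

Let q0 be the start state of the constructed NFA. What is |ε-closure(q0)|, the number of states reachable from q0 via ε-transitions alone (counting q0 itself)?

4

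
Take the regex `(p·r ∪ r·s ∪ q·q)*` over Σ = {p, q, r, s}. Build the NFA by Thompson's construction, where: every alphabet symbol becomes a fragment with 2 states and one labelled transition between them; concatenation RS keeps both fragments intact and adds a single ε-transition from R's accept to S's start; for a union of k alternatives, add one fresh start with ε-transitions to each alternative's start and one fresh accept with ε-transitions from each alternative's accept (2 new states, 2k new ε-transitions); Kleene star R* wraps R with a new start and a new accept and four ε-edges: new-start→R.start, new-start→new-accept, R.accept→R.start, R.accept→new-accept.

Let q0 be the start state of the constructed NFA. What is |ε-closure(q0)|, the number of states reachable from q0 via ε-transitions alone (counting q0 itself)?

Compute the ε-closure size of each fragment's start state recursively; a symbol fragment's start has no outgoing ε-edge, so its closure is just itself (size 1).
  p·r — same as the first factor's closure: |ε-closure| = 1
  r·s — |ε-closure| equals the left operand's closure size = 1 (its accept is not ε-reachable, so the closure stops there)
  q·q — same as the first factor's closure: |ε-closure| = 1
  p·r ∪ r·s ∪ q·q — new start ε-reaches every alternative's start; none of them accept ε, so the new accept is not reached: |ε-closure| = 1 + 1 + 1 + 1 = 4
  (p·r ∪ r·s ∪ q·q)* — the star's fresh start ε-reaches both the body's start and the fresh accept: |ε-closure| = 2 + 4 = 6

6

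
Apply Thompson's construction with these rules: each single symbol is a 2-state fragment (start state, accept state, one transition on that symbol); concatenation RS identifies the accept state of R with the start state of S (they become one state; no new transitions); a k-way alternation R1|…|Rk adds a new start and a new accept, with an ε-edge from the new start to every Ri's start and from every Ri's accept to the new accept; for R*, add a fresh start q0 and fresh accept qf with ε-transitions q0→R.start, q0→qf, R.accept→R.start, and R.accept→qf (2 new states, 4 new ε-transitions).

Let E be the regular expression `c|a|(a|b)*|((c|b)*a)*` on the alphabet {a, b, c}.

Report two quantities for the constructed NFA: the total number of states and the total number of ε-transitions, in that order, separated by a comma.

Per subexpression:
Each of the 7 symbol leaves contributes 2 states and 0 ε-transitions.
  a|b = 6 states, 4 ε-transitions
  (a|b)* = 8 states, 8 ε-transitions
  c|b = 6 states, 4 ε-transitions
  (c|b)* = 8 states, 8 ε-transitions
  (c|b)*a = 9 states, 8 ε-transitions
  ((c|b)*a)* = 11 states, 12 ε-transitions
  c|a|(a|b)*|((c|b)*a)* = 25 states, 28 ε-transitions

25, 28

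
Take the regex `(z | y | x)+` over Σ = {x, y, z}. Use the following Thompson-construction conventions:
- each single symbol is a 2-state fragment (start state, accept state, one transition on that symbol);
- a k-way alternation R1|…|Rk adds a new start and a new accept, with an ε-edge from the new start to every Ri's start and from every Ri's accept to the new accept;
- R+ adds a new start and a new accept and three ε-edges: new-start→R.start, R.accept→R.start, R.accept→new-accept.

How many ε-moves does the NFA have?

9

Building bottom-up:
Each of the 3 symbol leaves contributes 0 ε-transitions.
  z | y | x : 6 ε-transitions
  (z | y | x)+ : 9 ε-transitions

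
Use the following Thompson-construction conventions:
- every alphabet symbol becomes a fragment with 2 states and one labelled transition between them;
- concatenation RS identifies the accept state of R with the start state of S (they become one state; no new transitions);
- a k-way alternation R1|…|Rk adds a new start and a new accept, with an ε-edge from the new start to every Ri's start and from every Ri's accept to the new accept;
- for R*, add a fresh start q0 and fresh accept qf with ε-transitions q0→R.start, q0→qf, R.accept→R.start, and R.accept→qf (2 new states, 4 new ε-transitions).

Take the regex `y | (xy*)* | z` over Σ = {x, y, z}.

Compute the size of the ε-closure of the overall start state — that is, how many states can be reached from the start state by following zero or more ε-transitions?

7

Work bottom-up. For each fragment F, track |ε-closure(F.start)| and whether F's accept lies in that closure (i.e. whether F accepts ε). A single-symbol fragment has closure size 1 and does not accept ε.
  y* — |closure| = 1 (new start) + 1 (body) + 1 (new accept) = 3
  xy* — |closure| equals the left operand's closure size = 1 (its accept is not ε-reachable, so the closure stops there)
  (xy*)* — new start has ε-edges to the inner start and to the new accept, so |closure| = 2 + 1 = 3
  y | (xy*)* | z — new start ε-reaches every alternative's start; at least one alternative accepts ε, so the union's new accept is reached too: |closure| = 1 + 1 + 3 + 1 + 1 = 7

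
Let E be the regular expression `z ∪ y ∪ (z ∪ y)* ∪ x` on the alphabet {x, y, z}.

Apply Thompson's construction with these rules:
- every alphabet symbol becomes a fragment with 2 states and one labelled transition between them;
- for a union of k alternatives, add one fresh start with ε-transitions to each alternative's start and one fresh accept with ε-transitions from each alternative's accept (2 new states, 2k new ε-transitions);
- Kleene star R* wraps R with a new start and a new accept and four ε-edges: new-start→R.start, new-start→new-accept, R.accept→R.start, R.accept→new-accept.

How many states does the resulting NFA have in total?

16

Bottom-up over the parse tree:
Each of the 5 symbol leaves contributes a 2-state fragment.
  z ∪ y → 6 states
  (z ∪ y)* → 8 states
  z ∪ y ∪ (z ∪ y)* ∪ x → 16 states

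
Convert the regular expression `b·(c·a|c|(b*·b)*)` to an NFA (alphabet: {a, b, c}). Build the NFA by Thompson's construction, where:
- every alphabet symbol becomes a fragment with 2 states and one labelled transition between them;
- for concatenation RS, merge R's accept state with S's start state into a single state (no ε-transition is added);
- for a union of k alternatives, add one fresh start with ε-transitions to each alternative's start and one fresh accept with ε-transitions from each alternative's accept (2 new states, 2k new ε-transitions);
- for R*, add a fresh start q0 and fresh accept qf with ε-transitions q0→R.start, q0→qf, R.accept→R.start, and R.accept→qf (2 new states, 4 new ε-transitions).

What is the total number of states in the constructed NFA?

By structural recursion:
Each of the 6 symbol leaves contributes a 2-state fragment.
  c·a : 3 states
  b* : 4 states
  b*·b : 5 states
  (b*·b)* : 7 states
  c·a|c|(b*·b)* : 14 states
  b·(c·a|c|(b*·b)*) : 15 states

15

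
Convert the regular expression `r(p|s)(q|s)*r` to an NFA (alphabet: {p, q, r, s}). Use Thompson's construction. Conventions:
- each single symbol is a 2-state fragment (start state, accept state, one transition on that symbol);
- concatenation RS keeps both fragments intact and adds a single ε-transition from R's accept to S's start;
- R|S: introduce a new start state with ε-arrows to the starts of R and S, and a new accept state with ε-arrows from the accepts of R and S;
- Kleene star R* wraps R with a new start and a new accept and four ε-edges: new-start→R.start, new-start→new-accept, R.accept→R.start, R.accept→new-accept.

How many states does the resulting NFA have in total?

Bottom-up over the parse tree:
Each of the 6 symbol leaves contributes a 2-state fragment.
  p|s : 6 states
  q|s : 6 states
  (q|s)* : 8 states
  r(p|s)(q|s)*r : 18 states

18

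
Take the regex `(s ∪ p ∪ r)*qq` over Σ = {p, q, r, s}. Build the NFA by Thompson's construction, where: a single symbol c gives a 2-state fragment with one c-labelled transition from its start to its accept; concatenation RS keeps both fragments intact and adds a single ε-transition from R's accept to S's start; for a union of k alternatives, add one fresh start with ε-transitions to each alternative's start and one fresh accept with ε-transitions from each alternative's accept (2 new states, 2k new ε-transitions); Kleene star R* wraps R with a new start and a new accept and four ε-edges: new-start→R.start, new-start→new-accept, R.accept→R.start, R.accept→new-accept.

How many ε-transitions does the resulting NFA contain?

12

Building bottom-up:
Each of the 5 symbol leaves contributes 0 ε-transitions.
  s ∪ p ∪ r : 6 ε-transitions
  (s ∪ p ∪ r)* : 10 ε-transitions
  (s ∪ p ∪ r)*qq : 12 ε-transitions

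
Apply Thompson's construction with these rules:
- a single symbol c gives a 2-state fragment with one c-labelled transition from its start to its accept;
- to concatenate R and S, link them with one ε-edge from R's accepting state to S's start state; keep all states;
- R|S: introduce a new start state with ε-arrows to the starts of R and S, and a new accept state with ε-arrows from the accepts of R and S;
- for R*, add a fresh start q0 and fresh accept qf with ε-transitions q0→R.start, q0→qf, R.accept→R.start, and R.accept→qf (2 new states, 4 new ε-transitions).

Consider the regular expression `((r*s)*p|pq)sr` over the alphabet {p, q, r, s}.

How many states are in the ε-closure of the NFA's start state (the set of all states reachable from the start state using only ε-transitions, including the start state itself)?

Work bottom-up. For each fragment F, track |ε-closure(F.start)| and whether F's accept lies in that closure (i.e. whether F accepts ε). A single-symbol fragment has closure size 1 and does not accept ε.
  r* → |closure| = 1 (new start) + 1 (body) + 1 (new accept) = 3
  r*s → |closure| = 3 + 1 = 4 (closure spills across the concat boundary because the left factor accepts ε)
  (r*s)* → new start has ε-edges to the inner start and to the new accept, so |closure| = 2 + 4 = 6
  (r*s)*p → |closure| = 6 + 1 = 7 (closure spills across the concat boundary because the left factor accepts ε)
  pq → |closure| equals the left operand's closure size = 1 (its accept is not ε-reachable, so the closure stops there)
  (r*s)*p|pq → |closure| = 1 + 7 + 1 = 9 (the new accept is not ε-reachable since no branch accepts ε)
  ((r*s)*p|pq)sr → |closure| equals the left operand's closure size = 9 (its accept is not ε-reachable, so the closure stops there)

9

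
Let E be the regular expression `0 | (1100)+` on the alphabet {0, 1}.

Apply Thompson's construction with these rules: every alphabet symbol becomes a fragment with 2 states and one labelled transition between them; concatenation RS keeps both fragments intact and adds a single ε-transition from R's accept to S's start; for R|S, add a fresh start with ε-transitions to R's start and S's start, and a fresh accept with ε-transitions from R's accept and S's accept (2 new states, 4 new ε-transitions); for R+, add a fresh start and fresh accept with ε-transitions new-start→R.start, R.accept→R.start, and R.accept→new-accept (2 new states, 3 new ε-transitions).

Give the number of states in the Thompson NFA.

Building bottom-up:
Each of the 5 symbol leaves contributes a 2-state fragment.
  1100 : 8 states
  (1100)+ : 10 states
  0 | (1100)+ : 14 states

14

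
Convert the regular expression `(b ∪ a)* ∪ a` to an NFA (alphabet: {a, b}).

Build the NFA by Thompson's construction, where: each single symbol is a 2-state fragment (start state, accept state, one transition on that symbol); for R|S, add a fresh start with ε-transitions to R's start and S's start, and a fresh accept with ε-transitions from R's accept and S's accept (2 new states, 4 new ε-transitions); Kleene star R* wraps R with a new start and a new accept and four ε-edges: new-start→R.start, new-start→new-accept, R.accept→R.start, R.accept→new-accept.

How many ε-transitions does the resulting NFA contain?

Building bottom-up:
Each of the 3 symbol leaves contributes 0 ε-transitions.
  b ∪ a : 4 ε-transitions
  (b ∪ a)* : 8 ε-transitions
  (b ∪ a)* ∪ a : 12 ε-transitions

12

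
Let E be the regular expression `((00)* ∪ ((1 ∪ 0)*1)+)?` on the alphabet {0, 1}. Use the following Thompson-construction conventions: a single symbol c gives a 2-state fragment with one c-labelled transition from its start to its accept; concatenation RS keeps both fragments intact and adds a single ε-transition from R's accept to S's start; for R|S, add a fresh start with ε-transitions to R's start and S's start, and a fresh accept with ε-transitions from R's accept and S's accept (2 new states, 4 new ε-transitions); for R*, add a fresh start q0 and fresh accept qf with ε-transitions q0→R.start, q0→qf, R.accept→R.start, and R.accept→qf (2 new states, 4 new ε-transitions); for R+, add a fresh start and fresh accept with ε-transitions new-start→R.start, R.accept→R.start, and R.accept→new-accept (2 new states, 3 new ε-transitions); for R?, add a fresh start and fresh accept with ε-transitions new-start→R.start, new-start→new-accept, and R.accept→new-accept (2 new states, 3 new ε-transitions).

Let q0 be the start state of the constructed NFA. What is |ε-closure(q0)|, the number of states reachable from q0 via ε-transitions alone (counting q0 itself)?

14

Work bottom-up. For each fragment F, track |ε-closure(F.start)| and whether F's accept lies in that closure (i.e. whether F accepts ε). A single-symbol fragment has closure size 1 and does not accept ε.
  00 — |ε-closure| equals the left operand's closure size = 1 (its accept is not ε-reachable, so the closure stops there)
  (00)* — |ε-closure| = 1 (new start) + 1 (body) + 1 (new accept) = 3
  1 ∪ 0 — new start ε-reaches every alternative's start; none of them accept ε, so the new accept is not reached: |ε-closure| = 1 + 1 + 1 = 3
  (1 ∪ 0)* — new start has ε-edges to the inner start and to the new accept, so |ε-closure| = 2 + 3 = 5
  (1 ∪ 0)*1 — the left operand accepts ε, so the closure extends into the next operand (via the concat ε-link); |ε-closure| = 5 + 1 = 6
  ((1 ∪ 0)*1)+ — new start ε-reaches only the body's start; the new accept needs a symbol first: |ε-closure| = 1 + 6 = 7
  (00)* ∪ ((1 ∪ 0)*1)+ — new start ε-reaches every alternative's start; at least one alternative accepts ε, so the union's new accept is reached too: |ε-closure| = 1 + 3 + 7 + 1 = 12
  ((00)* ∪ ((1 ∪ 0)*1)+)? — |ε-closure| = 1 (new start) + 12 (body) + 1 (new accept, via ε) = 14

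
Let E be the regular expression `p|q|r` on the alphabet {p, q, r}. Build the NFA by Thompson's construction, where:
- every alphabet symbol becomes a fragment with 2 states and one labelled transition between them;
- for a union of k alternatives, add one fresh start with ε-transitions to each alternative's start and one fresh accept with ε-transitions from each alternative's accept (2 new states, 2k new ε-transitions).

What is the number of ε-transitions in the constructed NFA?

6

Building bottom-up:
Each of the 3 symbol leaves contributes 0 ε-transitions.
  p|q|r → 6 ε-transitions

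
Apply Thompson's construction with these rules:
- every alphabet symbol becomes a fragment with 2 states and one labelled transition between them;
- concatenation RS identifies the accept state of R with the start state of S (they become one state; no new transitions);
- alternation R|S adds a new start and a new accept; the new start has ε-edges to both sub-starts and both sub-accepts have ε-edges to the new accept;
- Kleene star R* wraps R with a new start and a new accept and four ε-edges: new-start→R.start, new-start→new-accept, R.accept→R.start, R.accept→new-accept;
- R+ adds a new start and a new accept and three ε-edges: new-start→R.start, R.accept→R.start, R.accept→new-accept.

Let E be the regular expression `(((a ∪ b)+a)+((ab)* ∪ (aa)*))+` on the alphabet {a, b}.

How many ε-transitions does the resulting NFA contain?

25

Building bottom-up:
Each of the 7 symbol leaves contributes 0 ε-transitions.
  a ∪ b : 4 ε-transitions
  (a ∪ b)+ : 7 ε-transitions
  (a ∪ b)+a : 7 ε-transitions
  ((a ∪ b)+a)+ : 10 ε-transitions
  ab : 0 ε-transitions
  (ab)* : 4 ε-transitions
  aa : 0 ε-transitions
  (aa)* : 4 ε-transitions
  (ab)* ∪ (aa)* : 12 ε-transitions
  ((a ∪ b)+a)+((ab)* ∪ (aa)*) : 22 ε-transitions
  (((a ∪ b)+a)+((ab)* ∪ (aa)*))+ : 25 ε-transitions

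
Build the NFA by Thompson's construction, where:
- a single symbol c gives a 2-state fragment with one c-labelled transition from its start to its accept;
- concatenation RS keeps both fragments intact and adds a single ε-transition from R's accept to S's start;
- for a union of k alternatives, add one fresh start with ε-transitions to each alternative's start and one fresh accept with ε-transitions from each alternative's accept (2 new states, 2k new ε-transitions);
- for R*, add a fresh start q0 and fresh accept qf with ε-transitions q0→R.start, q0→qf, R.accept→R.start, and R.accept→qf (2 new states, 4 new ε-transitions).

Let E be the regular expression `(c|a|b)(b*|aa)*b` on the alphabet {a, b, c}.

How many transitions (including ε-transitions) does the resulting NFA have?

28

Bottom-up over the parse tree:
Each of the 7 symbol leaves contributes 1 transition (1 symbol, 0 ε).
  c|a|b : 9 transitions (3 symbol, 6 ε)
  b* : 5 transitions (1 symbol, 4 ε)
  aa : 3 transitions (2 symbol, 1 ε)
  b*|aa : 12 transitions (3 symbol, 9 ε)
  (b*|aa)* : 16 transitions (3 symbol, 13 ε)
  (c|a|b)(b*|aa)*b : 28 transitions (7 symbol, 21 ε)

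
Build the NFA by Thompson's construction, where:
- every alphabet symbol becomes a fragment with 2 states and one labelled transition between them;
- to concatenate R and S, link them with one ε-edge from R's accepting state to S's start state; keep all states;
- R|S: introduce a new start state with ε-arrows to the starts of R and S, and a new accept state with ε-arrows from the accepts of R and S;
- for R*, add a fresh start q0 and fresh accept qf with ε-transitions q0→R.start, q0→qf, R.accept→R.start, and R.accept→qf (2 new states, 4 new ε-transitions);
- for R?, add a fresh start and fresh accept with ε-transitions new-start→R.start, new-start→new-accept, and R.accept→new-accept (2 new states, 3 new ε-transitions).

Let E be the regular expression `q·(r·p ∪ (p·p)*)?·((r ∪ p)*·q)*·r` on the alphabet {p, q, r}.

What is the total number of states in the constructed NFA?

30

Bottom-up over the parse tree:
Each of the 9 symbol leaves contributes a 2-state fragment.
  r·p = 4 states
  p·p = 4 states
  (p·p)* = 6 states
  r·p ∪ (p·p)* = 12 states
  (r·p ∪ (p·p)*)? = 14 states
  r ∪ p = 6 states
  (r ∪ p)* = 8 states
  (r ∪ p)*·q = 10 states
  ((r ∪ p)*·q)* = 12 states
  q·(r·p ∪ (p·p)*)?·((r ∪ p)*·q)*·r = 30 states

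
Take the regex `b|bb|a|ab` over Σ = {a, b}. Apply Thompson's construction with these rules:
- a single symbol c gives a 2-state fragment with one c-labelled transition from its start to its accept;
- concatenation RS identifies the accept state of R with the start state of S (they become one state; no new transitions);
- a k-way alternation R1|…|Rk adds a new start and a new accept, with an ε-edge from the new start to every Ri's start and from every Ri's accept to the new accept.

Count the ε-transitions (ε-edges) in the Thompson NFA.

8

By structural recursion:
Each of the 6 symbol leaves contributes 0 ε-transitions.
  bb : 0 ε-transitions
  ab : 0 ε-transitions
  b|bb|a|ab : 8 ε-transitions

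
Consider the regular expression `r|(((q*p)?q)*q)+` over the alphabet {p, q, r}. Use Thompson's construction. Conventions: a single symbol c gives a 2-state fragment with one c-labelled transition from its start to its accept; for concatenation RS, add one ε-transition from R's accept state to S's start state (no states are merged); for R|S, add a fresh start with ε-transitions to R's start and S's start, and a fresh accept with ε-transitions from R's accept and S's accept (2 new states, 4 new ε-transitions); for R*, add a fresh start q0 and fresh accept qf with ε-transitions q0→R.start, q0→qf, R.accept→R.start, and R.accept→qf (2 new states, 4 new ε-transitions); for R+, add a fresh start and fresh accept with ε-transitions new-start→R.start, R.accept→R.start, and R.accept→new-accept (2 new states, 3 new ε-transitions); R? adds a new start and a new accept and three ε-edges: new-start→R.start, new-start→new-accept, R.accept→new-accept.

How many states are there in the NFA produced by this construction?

Recursing over subexpressions:
Each of the 5 symbol leaves contributes a 2-state fragment.
  q* — 4 states
  q*p — 6 states
  (q*p)? — 8 states
  (q*p)?q — 10 states
  ((q*p)?q)* — 12 states
  ((q*p)?q)*q — 14 states
  (((q*p)?q)*q)+ — 16 states
  r|(((q*p)?q)*q)+ — 20 states

20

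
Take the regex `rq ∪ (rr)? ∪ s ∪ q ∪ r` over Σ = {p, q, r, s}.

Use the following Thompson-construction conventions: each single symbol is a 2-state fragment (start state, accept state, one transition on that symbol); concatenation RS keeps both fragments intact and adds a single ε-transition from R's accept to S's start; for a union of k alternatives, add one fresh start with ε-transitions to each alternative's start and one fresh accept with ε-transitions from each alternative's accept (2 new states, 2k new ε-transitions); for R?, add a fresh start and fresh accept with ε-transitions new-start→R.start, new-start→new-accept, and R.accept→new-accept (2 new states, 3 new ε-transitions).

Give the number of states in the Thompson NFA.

18

Recursing over subexpressions:
Each of the 7 symbol leaves contributes a 2-state fragment.
  rq = 4 states
  rr = 4 states
  (rr)? = 6 states
  rq ∪ (rr)? ∪ s ∪ q ∪ r = 18 states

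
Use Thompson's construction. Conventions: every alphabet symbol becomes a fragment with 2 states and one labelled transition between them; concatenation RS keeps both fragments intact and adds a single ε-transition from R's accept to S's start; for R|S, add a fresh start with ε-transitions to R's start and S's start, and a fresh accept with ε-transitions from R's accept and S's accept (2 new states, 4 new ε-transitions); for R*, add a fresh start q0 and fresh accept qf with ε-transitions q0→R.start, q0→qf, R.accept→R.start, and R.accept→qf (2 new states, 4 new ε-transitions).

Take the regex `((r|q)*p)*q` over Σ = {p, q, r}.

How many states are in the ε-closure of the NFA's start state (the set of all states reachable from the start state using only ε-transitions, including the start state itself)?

9

Compute the ε-closure size of each fragment's start state recursively; a symbol fragment's start has no outgoing ε-edge, so its closure is just itself (size 1).
  r|q → new start ε-reaches every alternative's start; none of them accept ε, so the new accept is not reached: |closure| = 1 + 1 + 1 = 3
  (r|q)* → the star's fresh start ε-reaches both the body's start and the fresh accept: |closure| = 2 + 3 = 5
  (r|q)*p → |closure| = 5 + 1 = 6 (closure spills across the concat boundary because the left factor accepts ε)
  ((r|q)*p)* → the star's fresh start ε-reaches both the body's start and the fresh accept: |closure| = 2 + 6 = 8
  ((r|q)*p)*q → the left operand accepts ε, so the closure extends into the next operand (via the concat ε-link); |closure| = 8 + 1 = 9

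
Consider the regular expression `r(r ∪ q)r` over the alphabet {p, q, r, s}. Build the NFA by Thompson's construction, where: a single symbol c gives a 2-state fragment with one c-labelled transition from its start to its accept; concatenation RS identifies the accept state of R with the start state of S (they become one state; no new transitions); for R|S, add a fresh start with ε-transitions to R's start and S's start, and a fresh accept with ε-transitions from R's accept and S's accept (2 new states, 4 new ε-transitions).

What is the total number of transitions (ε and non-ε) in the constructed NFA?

Recursing over subexpressions:
Each of the 4 symbol leaves contributes 1 transition (1 symbol, 0 ε).
  r ∪ q → 6 transitions (2 symbol, 4 ε)
  r(r ∪ q)r → 8 transitions (4 symbol, 4 ε)

8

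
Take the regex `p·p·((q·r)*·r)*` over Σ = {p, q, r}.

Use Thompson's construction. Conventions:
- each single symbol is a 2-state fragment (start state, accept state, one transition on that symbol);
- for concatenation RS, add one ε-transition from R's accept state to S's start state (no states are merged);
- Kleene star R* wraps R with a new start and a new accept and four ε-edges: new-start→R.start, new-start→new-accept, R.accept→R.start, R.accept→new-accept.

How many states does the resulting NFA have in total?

14

Per subexpression:
Each of the 5 symbol leaves contributes a 2-state fragment.
  q·r = 4 states
  (q·r)* = 6 states
  (q·r)*·r = 8 states
  ((q·r)*·r)* = 10 states
  p·p·((q·r)*·r)* = 14 states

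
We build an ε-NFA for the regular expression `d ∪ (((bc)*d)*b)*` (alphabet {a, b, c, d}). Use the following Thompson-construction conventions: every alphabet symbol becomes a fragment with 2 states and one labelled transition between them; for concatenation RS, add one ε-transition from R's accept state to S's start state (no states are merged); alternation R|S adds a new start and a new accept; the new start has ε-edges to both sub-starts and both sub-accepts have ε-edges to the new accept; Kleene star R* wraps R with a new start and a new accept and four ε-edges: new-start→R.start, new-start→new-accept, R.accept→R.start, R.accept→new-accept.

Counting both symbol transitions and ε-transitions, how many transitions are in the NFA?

Recursing over subexpressions:
Each of the 5 symbol leaves contributes 1 transition (1 symbol, 0 ε).
  bc — 3 transitions (2 symbol, 1 ε)
  (bc)* — 7 transitions (2 symbol, 5 ε)
  (bc)*d — 9 transitions (3 symbol, 6 ε)
  ((bc)*d)* — 13 transitions (3 symbol, 10 ε)
  ((bc)*d)*b — 15 transitions (4 symbol, 11 ε)
  (((bc)*d)*b)* — 19 transitions (4 symbol, 15 ε)
  d ∪ (((bc)*d)*b)* — 24 transitions (5 symbol, 19 ε)

24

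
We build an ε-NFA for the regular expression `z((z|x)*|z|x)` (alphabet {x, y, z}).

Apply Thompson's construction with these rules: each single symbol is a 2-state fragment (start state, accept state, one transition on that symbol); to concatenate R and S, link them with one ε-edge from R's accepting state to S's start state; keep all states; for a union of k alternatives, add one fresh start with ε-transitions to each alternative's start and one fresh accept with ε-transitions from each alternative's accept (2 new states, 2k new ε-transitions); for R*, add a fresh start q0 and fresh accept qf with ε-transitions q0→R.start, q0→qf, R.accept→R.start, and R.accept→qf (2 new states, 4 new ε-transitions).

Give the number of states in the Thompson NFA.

16

Per subexpression:
Each of the 5 symbol leaves contributes a 2-state fragment.
  z|x : 6 states
  (z|x)* : 8 states
  (z|x)*|z|x : 14 states
  z((z|x)*|z|x) : 16 states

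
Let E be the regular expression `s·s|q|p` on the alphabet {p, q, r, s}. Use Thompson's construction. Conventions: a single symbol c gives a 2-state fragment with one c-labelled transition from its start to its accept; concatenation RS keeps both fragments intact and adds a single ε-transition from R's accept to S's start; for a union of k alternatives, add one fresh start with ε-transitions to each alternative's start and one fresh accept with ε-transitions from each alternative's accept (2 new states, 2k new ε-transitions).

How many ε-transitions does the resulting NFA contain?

7

By structural recursion:
Each of the 4 symbol leaves contributes 0 ε-transitions.
  s·s = 1 ε-transition
  s·s|q|p = 7 ε-transitions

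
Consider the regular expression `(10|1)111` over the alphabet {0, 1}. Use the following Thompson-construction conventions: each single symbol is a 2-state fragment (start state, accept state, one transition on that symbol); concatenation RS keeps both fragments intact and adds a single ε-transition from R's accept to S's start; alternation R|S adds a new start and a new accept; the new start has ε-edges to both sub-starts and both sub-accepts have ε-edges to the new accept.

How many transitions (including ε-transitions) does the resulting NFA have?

14

Per subexpression:
Each of the 6 symbol leaves contributes 1 transition (1 symbol, 0 ε).
  10 — 3 transitions (2 symbol, 1 ε)
  10|1 — 8 transitions (3 symbol, 5 ε)
  (10|1)111 — 14 transitions (6 symbol, 8 ε)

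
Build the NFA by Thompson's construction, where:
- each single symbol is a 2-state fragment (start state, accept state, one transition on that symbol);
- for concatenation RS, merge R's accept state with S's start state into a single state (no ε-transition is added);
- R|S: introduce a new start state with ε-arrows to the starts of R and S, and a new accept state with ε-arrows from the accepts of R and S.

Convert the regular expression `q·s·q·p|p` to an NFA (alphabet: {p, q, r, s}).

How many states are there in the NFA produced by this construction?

Recursing over subexpressions:
Each of the 5 symbol leaves contributes a 2-state fragment.
  q·s·q·p : 5 states
  q·s·q·p|p : 9 states

9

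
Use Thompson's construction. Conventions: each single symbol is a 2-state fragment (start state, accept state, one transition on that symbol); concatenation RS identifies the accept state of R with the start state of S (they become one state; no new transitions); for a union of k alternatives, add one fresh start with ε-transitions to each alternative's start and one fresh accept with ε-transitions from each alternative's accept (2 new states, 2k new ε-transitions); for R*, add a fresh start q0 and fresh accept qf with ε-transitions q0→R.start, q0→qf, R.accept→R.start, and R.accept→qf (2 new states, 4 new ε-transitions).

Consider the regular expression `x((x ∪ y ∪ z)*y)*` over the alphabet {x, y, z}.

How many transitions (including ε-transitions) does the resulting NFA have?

By structural recursion:
Each of the 5 symbol leaves contributes 1 transition (1 symbol, 0 ε).
  x ∪ y ∪ z = 9 transitions (3 symbol, 6 ε)
  (x ∪ y ∪ z)* = 13 transitions (3 symbol, 10 ε)
  (x ∪ y ∪ z)*y = 14 transitions (4 symbol, 10 ε)
  ((x ∪ y ∪ z)*y)* = 18 transitions (4 symbol, 14 ε)
  x((x ∪ y ∪ z)*y)* = 19 transitions (5 symbol, 14 ε)

19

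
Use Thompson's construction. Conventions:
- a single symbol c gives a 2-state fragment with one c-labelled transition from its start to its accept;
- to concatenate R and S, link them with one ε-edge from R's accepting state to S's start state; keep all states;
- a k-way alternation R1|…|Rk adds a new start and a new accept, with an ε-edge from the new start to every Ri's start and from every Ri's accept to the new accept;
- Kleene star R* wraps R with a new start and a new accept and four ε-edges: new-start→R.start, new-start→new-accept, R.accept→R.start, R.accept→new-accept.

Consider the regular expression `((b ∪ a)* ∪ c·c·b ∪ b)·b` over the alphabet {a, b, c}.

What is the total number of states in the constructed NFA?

20

Per subexpression:
Each of the 7 symbol leaves contributes a 2-state fragment.
  b ∪ a — 6 states
  (b ∪ a)* — 8 states
  c·c·b — 6 states
  (b ∪ a)* ∪ c·c·b ∪ b — 18 states
  ((b ∪ a)* ∪ c·c·b ∪ b)·b — 20 states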